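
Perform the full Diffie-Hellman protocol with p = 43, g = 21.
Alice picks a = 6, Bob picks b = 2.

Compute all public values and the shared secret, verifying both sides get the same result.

Step 1: A = g^a mod p = 21^6 mod 43 = 41.
Step 2: B = g^b mod p = 21^2 mod 43 = 11.
Step 3: Alice computes s = B^a mod p = 11^6 mod 43 = 4.
Step 4: Bob computes s = A^b mod p = 41^2 mod 43 = 4.
Both sides agree: shared secret = 4.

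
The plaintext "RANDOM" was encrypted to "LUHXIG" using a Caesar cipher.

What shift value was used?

Step 1: Compare first letters: R (position 17) -> L (position 11).
Step 2: Shift = (11 - 17) mod 26 = 20.
The shift value is 20.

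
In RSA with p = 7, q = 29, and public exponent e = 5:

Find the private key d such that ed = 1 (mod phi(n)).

Step 1: n = 7 * 29 = 203.
Step 2: phi(n) = 6 * 28 = 168.
Step 3: Find d such that 5 * d = 1 (mod 168).
Step 4: d = 5^(-1) mod 168 = 101.
Verification: 5 * 101 = 505 = 3 * 168 + 1.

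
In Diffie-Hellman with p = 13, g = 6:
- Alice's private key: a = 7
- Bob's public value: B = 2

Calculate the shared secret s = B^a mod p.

Step 1: s = B^a mod p = 2^7 mod 13.
  2^1 mod 13 = 2
  2^2 mod 13 = (2 * 2) mod 13 = 4
  2^3 mod 13 = (4 * 2) mod 13 = 8
  2^4 mod 13 = (8 * 2) mod 13 = 3
  2^5 mod 13 = (3 * 2) mod 13 = 6
  2^6 mod 13 = (6 * 2) mod 13 = 12
  2^7 mod 13 = (12 * 2) mod 13 = 11
Result: shared secret = 11.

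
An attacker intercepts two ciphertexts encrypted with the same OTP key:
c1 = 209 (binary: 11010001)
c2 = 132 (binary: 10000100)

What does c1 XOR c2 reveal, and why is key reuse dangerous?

Step 1: c1 XOR c2 = (m1 XOR k) XOR (m2 XOR k).
Step 2: By XOR associativity/commutativity: = m1 XOR m2 XOR k XOR k = m1 XOR m2.
Step 3: 11010001 XOR 10000100 = 01010101 = 85.
Step 4: The key cancels out! An attacker learns m1 XOR m2 = 85, revealing the relationship between plaintexts.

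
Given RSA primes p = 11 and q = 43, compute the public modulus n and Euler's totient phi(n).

Step 1: n = p * q = 11 * 43 = 473.
Step 2: phi(n) = (p-1)(q-1) = 10 * 42 = 420.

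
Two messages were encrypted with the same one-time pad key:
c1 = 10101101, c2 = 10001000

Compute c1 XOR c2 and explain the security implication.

Step 1: c1 XOR c2 = (m1 XOR k) XOR (m2 XOR k).
Step 2: By XOR associativity/commutativity: = m1 XOR m2 XOR k XOR k = m1 XOR m2.
Step 3: 10101101 XOR 10001000 = 00100101 = 37.
Step 4: The key cancels out! An attacker learns m1 XOR m2 = 37, revealing the relationship between plaintexts.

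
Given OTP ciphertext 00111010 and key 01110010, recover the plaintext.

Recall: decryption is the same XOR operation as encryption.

Step 1: XOR ciphertext with key:
  Ciphertext: 00111010
  Key:        01110010
  XOR:        01001000
Step 2: Plaintext = 01001000 = 72 in decimal.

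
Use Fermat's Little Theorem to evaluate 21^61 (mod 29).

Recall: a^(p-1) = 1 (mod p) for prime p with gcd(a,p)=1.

Step 1: Since 29 is prime, by Fermat's Little Theorem: 21^28 = 1 (mod 29).
Step 2: Reduce exponent: 61 mod 28 = 5.
Step 3: So 21^61 = 21^5 (mod 29).
Step 4: 21^5 mod 29 = 2.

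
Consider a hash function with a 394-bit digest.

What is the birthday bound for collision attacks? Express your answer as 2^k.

Step 1: The birthday paradox gives collision probability ~50% after sqrt(2^n) = 2^(n/2) hashes.
Step 2: For 394-bit output: 2^(394/2) = 2^197.
Step 3: Approximately 2^197 hash computations needed.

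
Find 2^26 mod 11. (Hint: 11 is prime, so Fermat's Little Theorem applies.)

Step 1: Since 11 is prime, by Fermat's Little Theorem: 2^10 = 1 (mod 11).
Step 2: Reduce exponent: 26 mod 10 = 6.
Step 3: So 2^26 = 2^6 (mod 11).
Step 4: 2^6 mod 11 = 9.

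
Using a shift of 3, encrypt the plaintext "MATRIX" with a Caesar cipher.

Step 1: For each letter, shift forward by 3 positions (mod 26).
  M (position 12) -> position (12+3) mod 26 = 15 -> P
  A (position 0) -> position (0+3) mod 26 = 3 -> D
  T (position 19) -> position (19+3) mod 26 = 22 -> W
  R (position 17) -> position (17+3) mod 26 = 20 -> U
  I (position 8) -> position (8+3) mod 26 = 11 -> L
  X (position 23) -> position (23+3) mod 26 = 0 -> A
Result: PDWULA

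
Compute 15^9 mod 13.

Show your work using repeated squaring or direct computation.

Step 1: Compute 15^9 mod 13 step by step, reducing modulo 13 at each step.
  15^1 mod 13 = 2
  15^2 mod 13 = (2 * 15) mod 13 = 4
  15^3 mod 13 = (4 * 15) mod 13 = 8
  15^4 mod 13 = (8 * 15) mod 13 = 3
  15^5 mod 13 = (3 * 15) mod 13 = 6
  15^6 mod 13 = (6 * 15) mod 13 = 12
  15^7 mod 13 = (12 * 15) mod 13 = 11
  15^8 mod 13 = (11 * 15) mod 13 = 9
  15^9 mod 13 = (9 * 15) mod 13 = 5
Step 2: Result = 5.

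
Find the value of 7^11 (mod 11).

Step 1: Compute 7^11 mod 11 step by step, reducing modulo 11 at each step.
  7^1 mod 11 = 7
  7^2 mod 11 = (7 * 7) mod 11 = 5
  7^3 mod 11 = (5 * 7) mod 11 = 2
  7^4 mod 11 = (2 * 7) mod 11 = 3
  7^5 mod 11 = (3 * 7) mod 11 = 10
  7^6 mod 11 = (10 * 7) mod 11 = 4
  7^7 mod 11 = (4 * 7) mod 11 = 6
  7^8 mod 11 = (6 * 7) mod 11 = 9
  7^9 mod 11 = (9 * 7) mod 11 = 8
  7^10 mod 11 = (8 * 7) mod 11 = 1
  7^11 mod 11 = (1 * 7) mod 11 = 7
Step 2: Result = 7.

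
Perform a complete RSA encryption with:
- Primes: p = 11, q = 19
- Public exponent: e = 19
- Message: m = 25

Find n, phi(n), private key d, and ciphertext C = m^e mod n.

Step 1: n = 11 * 19 = 209.
Step 2: phi(n) = (11-1)(19-1) = 10 * 18 = 180.
Step 3: Find d = 19^(-1) mod 180 = 19.
  Verify: 19 * 19 = 361 = 1 (mod 180).
Step 4: C = 25^19 mod 209 = 158.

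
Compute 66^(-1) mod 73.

Step 1: We need x such that 66 * x = 1 (mod 73).
Step 2: Using the extended Euclidean algorithm or trial:
  66 * 52 = 3432 = 47 * 73 + 1.
Step 3: Since 3432 mod 73 = 1, the inverse is x = 52.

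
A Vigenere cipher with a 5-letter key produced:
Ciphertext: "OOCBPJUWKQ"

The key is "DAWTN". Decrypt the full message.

Step 1: Key 'DAWTN' has length 5. Extended key: DAWTNDAWTN
Step 2: Decrypt each position:
  O(14) - D(3) = 11 = L
  O(14) - A(0) = 14 = O
  C(2) - W(22) = 6 = G
  B(1) - T(19) = 8 = I
  P(15) - N(13) = 2 = C
  J(9) - D(3) = 6 = G
  U(20) - A(0) = 20 = U
  W(22) - W(22) = 0 = A
  K(10) - T(19) = 17 = R
  Q(16) - N(13) = 3 = D
Plaintext: LOGICGUARD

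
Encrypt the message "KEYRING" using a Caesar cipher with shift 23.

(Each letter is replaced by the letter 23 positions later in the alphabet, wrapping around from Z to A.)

Step 1: For each letter, shift forward by 23 positions (mod 26).
  K (position 10) -> position (10+23) mod 26 = 7 -> H
  E (position 4) -> position (4+23) mod 26 = 1 -> B
  Y (position 24) -> position (24+23) mod 26 = 21 -> V
  R (position 17) -> position (17+23) mod 26 = 14 -> O
  I (position 8) -> position (8+23) mod 26 = 5 -> F
  N (position 13) -> position (13+23) mod 26 = 10 -> K
  G (position 6) -> position (6+23) mod 26 = 3 -> D
Result: HBVOFKD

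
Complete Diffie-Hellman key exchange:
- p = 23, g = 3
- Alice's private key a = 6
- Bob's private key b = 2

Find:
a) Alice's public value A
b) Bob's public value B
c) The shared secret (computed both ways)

Step 1: A = g^a mod p = 3^6 mod 23 = 16.
Step 2: B = g^b mod p = 3^2 mod 23 = 9.
Step 3: Alice computes s = B^a mod p = 9^6 mod 23 = 3.
Step 4: Bob computes s = A^b mod p = 16^2 mod 23 = 3.
Both sides agree: shared secret = 3.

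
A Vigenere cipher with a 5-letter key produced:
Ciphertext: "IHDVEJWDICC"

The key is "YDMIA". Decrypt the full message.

Step 1: Key 'YDMIA' has length 5. Extended key: YDMIAYDMIAY
Step 2: Decrypt each position:
  I(8) - Y(24) = 10 = K
  H(7) - D(3) = 4 = E
  D(3) - M(12) = 17 = R
  V(21) - I(8) = 13 = N
  E(4) - A(0) = 4 = E
  J(9) - Y(24) = 11 = L
  W(22) - D(3) = 19 = T
  D(3) - M(12) = 17 = R
  I(8) - I(8) = 0 = A
  C(2) - A(0) = 2 = C
  C(2) - Y(24) = 4 = E
Plaintext: KERNELTRACE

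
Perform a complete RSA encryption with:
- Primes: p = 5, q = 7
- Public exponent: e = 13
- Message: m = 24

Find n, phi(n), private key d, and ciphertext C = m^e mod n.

Step 1: n = 5 * 7 = 35.
Step 2: phi(n) = (5-1)(7-1) = 4 * 6 = 24.
Step 3: Find d = 13^(-1) mod 24 = 13.
  Verify: 13 * 13 = 169 = 1 (mod 24).
Step 4: C = 24^13 mod 35 = 24.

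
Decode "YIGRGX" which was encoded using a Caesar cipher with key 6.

Step 1: Reverse the shift by subtracting 6 from each letter position.
  Y (position 24) -> position (24-6) mod 26 = 18 -> S
  I (position 8) -> position (8-6) mod 26 = 2 -> C
  G (position 6) -> position (6-6) mod 26 = 0 -> A
  R (position 17) -> position (17-6) mod 26 = 11 -> L
  G (position 6) -> position (6-6) mod 26 = 0 -> A
  X (position 23) -> position (23-6) mod 26 = 17 -> R
Decrypted message: SCALAR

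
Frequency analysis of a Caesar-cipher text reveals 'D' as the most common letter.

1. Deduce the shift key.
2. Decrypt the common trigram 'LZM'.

Step 1: In English, 'E' is the most frequent letter (12.7%).
Step 2: The most frequent ciphertext letter is 'D' (position 3).
Step 3: Shift = (3 - 4) mod 26 = 25.
Step 4: Decrypt 'LZM' by shifting back 25:
  L -> M
  Z -> A
  M -> N
Step 5: 'LZM' decrypts to 'MAN'.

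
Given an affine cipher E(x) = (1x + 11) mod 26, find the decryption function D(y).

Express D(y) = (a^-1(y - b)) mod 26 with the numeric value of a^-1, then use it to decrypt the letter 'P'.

Step 1: Find a^-1, the modular inverse of 1 mod 26.
Step 2: We need 1 * a^-1 = 1 (mod 26).
Step 3: 1 * 1 = 1 = 0 * 26 + 1, so a^-1 = 1.
Step 4: D(y) = 1(y - 11) mod 26.
Step 5: Apply to 'P' (y = 15): D(15) = 1 * (15 - 11) mod 26 = 1 * 4 mod 26 = 4 -> 'E'.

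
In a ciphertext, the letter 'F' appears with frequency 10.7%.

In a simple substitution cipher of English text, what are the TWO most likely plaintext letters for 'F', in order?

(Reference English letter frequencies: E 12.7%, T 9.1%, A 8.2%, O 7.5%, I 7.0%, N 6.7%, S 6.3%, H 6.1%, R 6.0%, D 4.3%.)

Step 1: Observed frequency of 'F' is 10.7%.
Step 2: Compute distances to each reference frequency and sort:
  T (9.1%): difference = 1.6% <-- BEST
  E (12.7%): difference = 2.0% <-- RUNNER-UP
  A (8.2%): difference = 2.5%
  O (7.5%): difference = 3.2%
  I (7.0%): difference = 3.7%
Step 3: Most likely is 'T' (9.1%, diff 1.6%); second most likely is 'E' (12.7%, diff 2.0%).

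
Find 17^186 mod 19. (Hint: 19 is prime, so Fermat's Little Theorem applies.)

Step 1: Since 19 is prime, by Fermat's Little Theorem: 17^18 = 1 (mod 19).
Step 2: Reduce exponent: 186 mod 18 = 6.
Step 3: So 17^186 = 17^6 (mod 19).
Step 4: 17^6 mod 19 = 7.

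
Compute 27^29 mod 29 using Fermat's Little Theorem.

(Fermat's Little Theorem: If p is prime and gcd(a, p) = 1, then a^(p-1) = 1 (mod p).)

Step 1: Since 29 is prime, by Fermat's Little Theorem: 27^28 = 1 (mod 29).
Step 2: Reduce exponent: 29 mod 28 = 1.
Step 3: So 27^29 = 27^1 (mod 29).
Step 4: 27^1 mod 29 = 27.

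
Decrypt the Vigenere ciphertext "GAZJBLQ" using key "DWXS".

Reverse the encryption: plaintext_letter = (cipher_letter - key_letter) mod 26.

Step 1: Extend key: DWXSDWX
Step 2: Decrypt each letter (c - k) mod 26:
  G(6) - D(3) = (6-3) mod 26 = 3 = D
  A(0) - W(22) = (0-22) mod 26 = 4 = E
  Z(25) - X(23) = (25-23) mod 26 = 2 = C
  J(9) - S(18) = (9-18) mod 26 = 17 = R
  B(1) - D(3) = (1-3) mod 26 = 24 = Y
  L(11) - W(22) = (11-22) mod 26 = 15 = P
  Q(16) - X(23) = (16-23) mod 26 = 19 = T
Plaintext: DECRYPT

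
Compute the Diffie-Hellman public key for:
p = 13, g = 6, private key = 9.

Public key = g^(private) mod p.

Step 1: A = g^a mod p = 6^9 mod 13.
  6^1 mod 13 = 6
  6^2 mod 13 = (6 * 6) mod 13 = 10
  6^3 mod 13 = (10 * 6) mod 13 = 8
  6^4 mod 13 = (8 * 6) mod 13 = 9
  6^5 mod 13 = (9 * 6) mod 13 = 2
  6^6 mod 13 = (2 * 6) mod 13 = 12
  6^7 mod 13 = (12 * 6) mod 13 = 7
  6^8 mod 13 = (7 * 6) mod 13 = 3
  6^9 mod 13 = (3 * 6) mod 13 = 5
Result: A = 5.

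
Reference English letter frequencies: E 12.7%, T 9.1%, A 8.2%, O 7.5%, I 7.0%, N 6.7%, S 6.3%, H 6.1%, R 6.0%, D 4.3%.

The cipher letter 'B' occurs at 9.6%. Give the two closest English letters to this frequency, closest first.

Step 1: Observed frequency of 'B' is 9.6%.
Step 2: Compute distances to each reference frequency and sort:
  T (9.1%): difference = 0.5% <-- BEST
  A (8.2%): difference = 1.4% <-- RUNNER-UP
  O (7.5%): difference = 2.1%
  I (7.0%): difference = 2.6%
  N (6.7%): difference = 2.9%
Step 3: Most likely is 'T' (9.1%, diff 0.5%); second most likely is 'A' (8.2%, diff 1.4%).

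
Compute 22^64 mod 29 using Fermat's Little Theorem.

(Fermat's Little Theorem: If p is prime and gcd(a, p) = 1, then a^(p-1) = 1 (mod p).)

Step 1: Since 29 is prime, by Fermat's Little Theorem: 22^28 = 1 (mod 29).
Step 2: Reduce exponent: 64 mod 28 = 8.
Step 3: So 22^64 = 22^8 (mod 29).
Step 4: 22^8 mod 29 = 7.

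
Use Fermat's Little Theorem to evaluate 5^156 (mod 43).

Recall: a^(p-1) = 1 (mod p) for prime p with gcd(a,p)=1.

Step 1: Since 43 is prime, by Fermat's Little Theorem: 5^42 = 1 (mod 43).
Step 2: Reduce exponent: 156 mod 42 = 30.
Step 3: So 5^156 = 5^30 (mod 43).
Step 4: 5^30 mod 43 = 21.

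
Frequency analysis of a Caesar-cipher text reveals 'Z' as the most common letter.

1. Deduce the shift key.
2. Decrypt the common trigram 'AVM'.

Step 1: In English, 'E' is the most frequent letter (12.7%).
Step 2: The most frequent ciphertext letter is 'Z' (position 25).
Step 3: Shift = (25 - 4) mod 26 = 21.
Step 4: Decrypt 'AVM' by shifting back 21:
  A -> F
  V -> A
  M -> R
Step 5: 'AVM' decrypts to 'FAR'.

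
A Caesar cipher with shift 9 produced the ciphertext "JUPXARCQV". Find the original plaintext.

Step 1: Reverse the shift by subtracting 9 from each letter position.
  J (position 9) -> position (9-9) mod 26 = 0 -> A
  U (position 20) -> position (20-9) mod 26 = 11 -> L
  P (position 15) -> position (15-9) mod 26 = 6 -> G
  X (position 23) -> position (23-9) mod 26 = 14 -> O
  A (position 0) -> position (0-9) mod 26 = 17 -> R
  R (position 17) -> position (17-9) mod 26 = 8 -> I
  C (position 2) -> position (2-9) mod 26 = 19 -> T
  Q (position 16) -> position (16-9) mod 26 = 7 -> H
  V (position 21) -> position (21-9) mod 26 = 12 -> M
Decrypted message: ALGORITHM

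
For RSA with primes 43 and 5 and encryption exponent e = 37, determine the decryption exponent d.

Step 1: n = 43 * 5 = 215.
Step 2: phi(n) = 42 * 4 = 168.
Step 3: Find d such that 37 * d = 1 (mod 168).
Step 4: d = 37^(-1) mod 168 = 109.
Verification: 37 * 109 = 4033 = 24 * 168 + 1.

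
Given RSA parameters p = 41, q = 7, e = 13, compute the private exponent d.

Step 1: n = 41 * 7 = 287.
Step 2: phi(n) = 40 * 6 = 240.
Step 3: Find d such that 13 * d = 1 (mod 240).
Step 4: d = 13^(-1) mod 240 = 37.
Verification: 13 * 37 = 481 = 2 * 240 + 1.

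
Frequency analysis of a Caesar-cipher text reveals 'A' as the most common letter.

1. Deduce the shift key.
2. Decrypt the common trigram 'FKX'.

Step 1: In English, 'E' is the most frequent letter (12.7%).
Step 2: The most frequent ciphertext letter is 'A' (position 0).
Step 3: Shift = (0 - 4) mod 26 = 22.
Step 4: Decrypt 'FKX' by shifting back 22:
  F -> J
  K -> O
  X -> B
Step 5: 'FKX' decrypts to 'JOB'.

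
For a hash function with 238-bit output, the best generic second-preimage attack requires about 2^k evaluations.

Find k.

Step 1: The hash has a 238-bit output.
Step 2: Second-preimage resistance means: given a specific input x, it should be infeasible to find a different y with h(y) = h(x).
With a 238-bit output, a generic search for a second preimage costs about 2^238 evaluations (each trial matches the fixed target with probability 2^-238).
Step 3: Security level = 238 bits.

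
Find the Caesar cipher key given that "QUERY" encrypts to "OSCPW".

Step 1: Compare first letters: Q (position 16) -> O (position 14).
Step 2: Shift = (14 - 16) mod 26 = 24.
The shift value is 24.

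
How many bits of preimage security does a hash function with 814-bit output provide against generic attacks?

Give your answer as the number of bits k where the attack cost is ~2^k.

Step 1: The hash has a 814-bit output.
Step 2: Preimage resistance means: given a digest h(x), it should be infeasible to find any input that hashes to it.
With a 814-bit output there are 2^814 possible digests, so a generic brute-force preimage search costs about 2^814 evaluations.
Step 3: Security level = 814 bits.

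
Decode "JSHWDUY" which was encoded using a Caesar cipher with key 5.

Step 1: Reverse the shift by subtracting 5 from each letter position.
  J (position 9) -> position (9-5) mod 26 = 4 -> E
  S (position 18) -> position (18-5) mod 26 = 13 -> N
  H (position 7) -> position (7-5) mod 26 = 2 -> C
  W (position 22) -> position (22-5) mod 26 = 17 -> R
  D (position 3) -> position (3-5) mod 26 = 24 -> Y
  U (position 20) -> position (20-5) mod 26 = 15 -> P
  Y (position 24) -> position (24-5) mod 26 = 19 -> T
Decrypted message: ENCRYPT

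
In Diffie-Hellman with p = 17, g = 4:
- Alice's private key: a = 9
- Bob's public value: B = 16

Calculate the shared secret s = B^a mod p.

Step 1: s = B^a mod p = 16^9 mod 17.
  16^1 mod 17 = 16
  16^2 mod 17 = (16 * 16) mod 17 = 1
  16^3 mod 17 = (1 * 16) mod 17 = 16
  16^4 mod 17 = (16 * 16) mod 17 = 1
  16^5 mod 17 = (1 * 16) mod 17 = 16
  16^6 mod 17 = (16 * 16) mod 17 = 1
  16^7 mod 17 = (1 * 16) mod 17 = 16
  16^8 mod 17 = (16 * 16) mod 17 = 1
  16^9 mod 17 = (1 * 16) mod 17 = 16
Result: shared secret = 16.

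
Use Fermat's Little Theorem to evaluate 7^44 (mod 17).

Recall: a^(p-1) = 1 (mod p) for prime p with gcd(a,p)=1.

Step 1: Since 17 is prime, by Fermat's Little Theorem: 7^16 = 1 (mod 17).
Step 2: Reduce exponent: 44 mod 16 = 12.
Step 3: So 7^44 = 7^12 (mod 17).
Step 4: 7^12 mod 17 = 13.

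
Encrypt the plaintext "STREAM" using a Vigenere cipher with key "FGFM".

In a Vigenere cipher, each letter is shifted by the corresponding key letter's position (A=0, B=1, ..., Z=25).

Step 1: Repeat key to match plaintext length:
  Plaintext: STREAM
  Key:       FGFMFG
Step 2: Encrypt each letter:
  S(18) + F(5) = (18+5) mod 26 = 23 = X
  T(19) + G(6) = (19+6) mod 26 = 25 = Z
  R(17) + F(5) = (17+5) mod 26 = 22 = W
  E(4) + M(12) = (4+12) mod 26 = 16 = Q
  A(0) + F(5) = (0+5) mod 26 = 5 = F
  M(12) + G(6) = (12+6) mod 26 = 18 = S
Ciphertext: XZWQFS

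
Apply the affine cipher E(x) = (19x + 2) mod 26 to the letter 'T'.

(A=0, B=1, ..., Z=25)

Step 1: Convert 'T' to number: x = 19.
Step 2: E(19) = (19 * 19 + 2) mod 26 = 363 mod 26 = 25.
Step 3: Convert 25 back to letter: Z.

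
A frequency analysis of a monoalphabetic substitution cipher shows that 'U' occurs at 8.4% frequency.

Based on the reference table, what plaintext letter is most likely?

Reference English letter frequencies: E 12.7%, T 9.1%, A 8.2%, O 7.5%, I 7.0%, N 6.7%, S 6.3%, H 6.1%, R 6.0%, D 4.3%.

Step 1: The observed frequency is 8.4%.
Step 2: Compare with English frequencies:
  E: 12.7% (difference: 4.3%)
  T: 9.1% (difference: 0.7%)
  A: 8.2% (difference: 0.2%) <-- closest
  O: 7.5% (difference: 0.9%)
  I: 7.0% (difference: 1.4%)
  N: 6.7% (difference: 1.7%)
  S: 6.3% (difference: 2.1%)
  H: 6.1% (difference: 2.3%)
  R: 6.0% (difference: 2.4%)
  D: 4.3% (difference: 4.1%)
Step 3: 'U' most likely represents 'A' (frequency 8.2%).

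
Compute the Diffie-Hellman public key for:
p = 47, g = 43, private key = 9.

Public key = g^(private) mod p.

Step 1: A = g^a mod p = 43^9 mod 47.
  43^1 mod 47 = 43
  43^2 mod 47 = (43 * 43) mod 47 = 16
  43^3 mod 47 = (16 * 43) mod 47 = 30
  43^4 mod 47 = (30 * 43) mod 47 = 21
  43^5 mod 47 = (21 * 43) mod 47 = 10
  43^6 mod 47 = (10 * 43) mod 47 = 7
  43^7 mod 47 = (7 * 43) mod 47 = 19
  43^8 mod 47 = (19 * 43) mod 47 = 18
  43^9 mod 47 = (18 * 43) mod 47 = 22
Result: A = 22.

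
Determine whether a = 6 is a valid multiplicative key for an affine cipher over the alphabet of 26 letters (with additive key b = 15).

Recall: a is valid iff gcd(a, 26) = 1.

Step 1: Compute gcd(6, 26).
Step 2: gcd(6, 26) = 2.
Since gcd = 2 != 1, 6 shares a common factor with 26, so it cannot be used.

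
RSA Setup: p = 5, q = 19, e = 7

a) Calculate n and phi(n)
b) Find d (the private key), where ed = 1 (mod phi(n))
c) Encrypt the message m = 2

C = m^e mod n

Step 1: n = 5 * 19 = 95.
Step 2: phi(n) = (5-1)(19-1) = 4 * 18 = 72.
Step 3: Find d = 7^(-1) mod 72 = 31.
  Verify: 7 * 31 = 217 = 1 (mod 72).
Step 4: C = 2^7 mod 95 = 33.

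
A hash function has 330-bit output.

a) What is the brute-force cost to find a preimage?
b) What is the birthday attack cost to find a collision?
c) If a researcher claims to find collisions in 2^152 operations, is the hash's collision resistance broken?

Step 1: Preimage resistance requires brute-force of 2^330 operations.
Step 2: Collision resistance (birthday bound) = 2^(330/2) = 2^165.
Step 3: The claimed attack costs 2^152 operations.
Step 4: Since 2^152 < 2^165, the claimed attack beats the generic birthday bound, so collision resistance is broken.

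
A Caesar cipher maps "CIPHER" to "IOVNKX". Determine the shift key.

Step 1: Compare first letters: C (position 2) -> I (position 8).
Step 2: Shift = (8 - 2) mod 26 = 6.
The shift value is 6.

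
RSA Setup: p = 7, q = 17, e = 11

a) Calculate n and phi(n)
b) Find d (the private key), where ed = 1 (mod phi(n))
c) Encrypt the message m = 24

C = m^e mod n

Step 1: n = 7 * 17 = 119.
Step 2: phi(n) = (7-1)(17-1) = 6 * 16 = 96.
Step 3: Find d = 11^(-1) mod 96 = 35.
  Verify: 11 * 35 = 385 = 1 (mod 96).
Step 4: C = 24^11 mod 119 = 82.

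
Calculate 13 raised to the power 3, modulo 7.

Step 1: Compute 13^3 mod 7 step by step, reducing modulo 7 at each step.
  13^1 mod 7 = 6
  13^2 mod 7 = (6 * 13) mod 7 = 1
  13^3 mod 7 = (1 * 13) mod 7 = 6
Step 2: Result = 6.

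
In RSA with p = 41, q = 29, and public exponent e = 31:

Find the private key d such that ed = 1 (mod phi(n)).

Step 1: n = 41 * 29 = 1189.
Step 2: phi(n) = 40 * 28 = 1120.
Step 3: Find d such that 31 * d = 1 (mod 1120).
Step 4: d = 31^(-1) mod 1120 = 831.
Verification: 31 * 831 = 25761 = 23 * 1120 + 1.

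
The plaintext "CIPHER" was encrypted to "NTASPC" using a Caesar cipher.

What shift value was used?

Step 1: Compare first letters: C (position 2) -> N (position 13).
Step 2: Shift = (13 - 2) mod 26 = 11.
The shift value is 11.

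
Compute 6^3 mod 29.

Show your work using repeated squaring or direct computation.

Step 1: Compute 6^3 mod 29 step by step, reducing modulo 29 at each step.
  6^1 mod 29 = 6
  6^2 mod 29 = (6 * 6) mod 29 = 7
  6^3 mod 29 = (7 * 6) mod 29 = 13
Step 2: Result = 13.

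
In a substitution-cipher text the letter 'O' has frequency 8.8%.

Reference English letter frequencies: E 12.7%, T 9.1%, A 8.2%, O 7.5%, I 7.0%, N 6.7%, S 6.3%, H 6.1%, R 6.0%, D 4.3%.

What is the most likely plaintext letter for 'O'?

Step 1: The observed frequency is 8.8%.
Step 2: Compare with English frequencies:
  E: 12.7% (difference: 3.9%)
  T: 9.1% (difference: 0.3%) <-- closest
  A: 8.2% (difference: 0.6%)
  O: 7.5% (difference: 1.3%)
  I: 7.0% (difference: 1.8%)
  N: 6.7% (difference: 2.1%)
  S: 6.3% (difference: 2.5%)
  H: 6.1% (difference: 2.7%)
  R: 6.0% (difference: 2.8%)
  D: 4.3% (difference: 4.5%)
Step 3: 'O' most likely represents 'T' (frequency 9.1%).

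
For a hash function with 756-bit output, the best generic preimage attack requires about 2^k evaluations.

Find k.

Step 1: The hash has a 756-bit output.
Step 2: Preimage resistance means: given a digest h(x), it should be infeasible to find any input that hashes to it.
With a 756-bit output there are 2^756 possible digests, so a generic brute-force preimage search costs about 2^756 evaluations.
Step 3: Security level = 756 bits.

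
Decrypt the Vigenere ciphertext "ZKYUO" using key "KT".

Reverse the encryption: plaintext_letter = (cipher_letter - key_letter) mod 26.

Step 1: Extend key: KTKTK
Step 2: Decrypt each letter (c - k) mod 26:
  Z(25) - K(10) = (25-10) mod 26 = 15 = P
  K(10) - T(19) = (10-19) mod 26 = 17 = R
  Y(24) - K(10) = (24-10) mod 26 = 14 = O
  U(20) - T(19) = (20-19) mod 26 = 1 = B
  O(14) - K(10) = (14-10) mod 26 = 4 = E
Plaintext: PROBE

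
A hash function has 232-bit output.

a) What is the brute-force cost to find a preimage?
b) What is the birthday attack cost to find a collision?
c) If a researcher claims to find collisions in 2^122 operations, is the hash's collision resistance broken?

Step 1: Preimage resistance requires brute-force of 2^232 operations.
Step 2: Collision resistance (birthday bound) = 2^(232/2) = 2^116.
Step 3: The claimed attack costs 2^122 operations.
Step 4: Since 2^122 >= 2^116, the claimed attack is no faster than the generic birthday attack, so this does not break collision resistance.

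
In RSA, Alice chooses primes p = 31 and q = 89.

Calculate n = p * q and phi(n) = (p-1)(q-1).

Step 1: n = p * q = 31 * 89 = 2759.
Step 2: phi(n) = (p-1)(q-1) = 30 * 88 = 2640.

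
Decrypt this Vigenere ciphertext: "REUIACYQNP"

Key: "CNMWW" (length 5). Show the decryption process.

Step 1: Key 'CNMWW' has length 5. Extended key: CNMWWCNMWW
Step 2: Decrypt each position:
  R(17) - C(2) = 15 = P
  E(4) - N(13) = 17 = R
  U(20) - M(12) = 8 = I
  I(8) - W(22) = 12 = M
  A(0) - W(22) = 4 = E
  C(2) - C(2) = 0 = A
  Y(24) - N(13) = 11 = L
  Q(16) - M(12) = 4 = E
  N(13) - W(22) = 17 = R
  P(15) - W(22) = 19 = T
Plaintext: PRIMEALERT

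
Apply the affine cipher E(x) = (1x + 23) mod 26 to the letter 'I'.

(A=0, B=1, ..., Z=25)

Step 1: Convert 'I' to number: x = 8.
Step 2: E(8) = (1 * 8 + 23) mod 26 = 31 mod 26 = 5.
Step 3: Convert 5 back to letter: F.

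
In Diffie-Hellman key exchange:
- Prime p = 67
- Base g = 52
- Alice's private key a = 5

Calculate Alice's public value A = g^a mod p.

Step 1: A = g^a mod p = 52^5 mod 67.
  52^1 mod 67 = 52
  52^2 mod 67 = (52 * 52) mod 67 = 24
  52^3 mod 67 = (24 * 52) mod 67 = 42
  52^4 mod 67 = (42 * 52) mod 67 = 40
  52^5 mod 67 = (40 * 52) mod 67 = 3
Result: A = 3.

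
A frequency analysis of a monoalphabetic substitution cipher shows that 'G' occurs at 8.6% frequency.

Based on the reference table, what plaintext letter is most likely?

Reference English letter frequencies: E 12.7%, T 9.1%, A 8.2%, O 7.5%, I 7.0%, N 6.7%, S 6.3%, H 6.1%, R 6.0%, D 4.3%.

Step 1: The observed frequency is 8.6%.
Step 2: Compare with English frequencies:
  E: 12.7% (difference: 4.1%)
  T: 9.1% (difference: 0.5%)
  A: 8.2% (difference: 0.4%) <-- closest
  O: 7.5% (difference: 1.1%)
  I: 7.0% (difference: 1.6%)
  N: 6.7% (difference: 1.9%)
  S: 6.3% (difference: 2.3%)
  H: 6.1% (difference: 2.5%)
  R: 6.0% (difference: 2.6%)
  D: 4.3% (difference: 4.3%)
Step 3: 'G' most likely represents 'A' (frequency 8.2%).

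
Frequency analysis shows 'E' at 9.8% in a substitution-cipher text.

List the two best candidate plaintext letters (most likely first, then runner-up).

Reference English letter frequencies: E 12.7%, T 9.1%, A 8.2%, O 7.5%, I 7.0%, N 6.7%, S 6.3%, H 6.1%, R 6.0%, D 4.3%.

Step 1: Observed frequency of 'E' is 9.8%.
Step 2: Compute distances to each reference frequency and sort:
  T (9.1%): difference = 0.7% <-- BEST
  A (8.2%): difference = 1.6% <-- RUNNER-UP
  O (7.5%): difference = 2.3%
  I (7.0%): difference = 2.8%
  E (12.7%): difference = 2.9%
Step 3: Most likely is 'T' (9.1%, diff 0.7%); second most likely is 'A' (8.2%, diff 1.6%).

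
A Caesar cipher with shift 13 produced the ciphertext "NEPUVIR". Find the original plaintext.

Step 1: Reverse the shift by subtracting 13 from each letter position.
  N (position 13) -> position (13-13) mod 26 = 0 -> A
  E (position 4) -> position (4-13) mod 26 = 17 -> R
  P (position 15) -> position (15-13) mod 26 = 2 -> C
  U (position 20) -> position (20-13) mod 26 = 7 -> H
  V (position 21) -> position (21-13) mod 26 = 8 -> I
  I (position 8) -> position (8-13) mod 26 = 21 -> V
  R (position 17) -> position (17-13) mod 26 = 4 -> E
Decrypted message: ARCHIVE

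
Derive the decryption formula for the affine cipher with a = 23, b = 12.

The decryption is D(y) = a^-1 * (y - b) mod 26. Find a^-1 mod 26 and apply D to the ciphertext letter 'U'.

Step 1: Find a^-1, the modular inverse of 23 mod 26.
Step 2: We need 23 * a^-1 = 1 (mod 26).
Step 3: 23 * 17 = 391 = 15 * 26 + 1, so a^-1 = 17.
Step 4: D(y) = 17(y - 12) mod 26.
Step 5: Apply to 'U' (y = 20): D(20) = 17 * (20 - 12) mod 26 = 17 * 8 mod 26 = 6 -> 'G'.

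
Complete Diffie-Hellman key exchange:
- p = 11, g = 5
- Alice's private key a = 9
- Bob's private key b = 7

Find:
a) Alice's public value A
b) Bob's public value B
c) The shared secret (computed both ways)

Step 1: A = g^a mod p = 5^9 mod 11 = 9.
Step 2: B = g^b mod p = 5^7 mod 11 = 3.
Step 3: Alice computes s = B^a mod p = 3^9 mod 11 = 4.
Step 4: Bob computes s = A^b mod p = 9^7 mod 11 = 4.
Both sides agree: shared secret = 4.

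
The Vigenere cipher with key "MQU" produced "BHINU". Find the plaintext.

Step 1: Extend key: MQUMQ
Step 2: Decrypt each letter (c - k) mod 26:
  B(1) - M(12) = (1-12) mod 26 = 15 = P
  H(7) - Q(16) = (7-16) mod 26 = 17 = R
  I(8) - U(20) = (8-20) mod 26 = 14 = O
  N(13) - M(12) = (13-12) mod 26 = 1 = B
  U(20) - Q(16) = (20-16) mod 26 = 4 = E
Plaintext: PROBE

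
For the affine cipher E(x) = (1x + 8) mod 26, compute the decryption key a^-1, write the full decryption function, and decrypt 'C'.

Step 1: Find a^-1, the modular inverse of 1 mod 26.
Step 2: We need 1 * a^-1 = 1 (mod 26).
Step 3: 1 * 1 = 1 = 0 * 26 + 1, so a^-1 = 1.
Step 4: D(y) = 1(y - 8) mod 26.
Step 5: Apply to 'C' (y = 2): D(2) = 1 * (2 - 8) mod 26 = 1 * -6 mod 26 = 20 -> 'U'.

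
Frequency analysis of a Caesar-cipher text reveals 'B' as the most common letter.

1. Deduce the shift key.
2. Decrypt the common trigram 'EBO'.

Step 1: In English, 'E' is the most frequent letter (12.7%).
Step 2: The most frequent ciphertext letter is 'B' (position 1).
Step 3: Shift = (1 - 4) mod 26 = 23.
Step 4: Decrypt 'EBO' by shifting back 23:
  E -> H
  B -> E
  O -> R
Step 5: 'EBO' decrypts to 'HER'.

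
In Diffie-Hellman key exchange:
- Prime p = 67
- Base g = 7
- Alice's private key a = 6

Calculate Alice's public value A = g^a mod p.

Step 1: A = g^a mod p = 7^6 mod 67.
  7^1 mod 67 = 7
  7^2 mod 67 = (7 * 7) mod 67 = 49
  7^3 mod 67 = (49 * 7) mod 67 = 8
  7^4 mod 67 = (8 * 7) mod 67 = 56
  7^5 mod 67 = (56 * 7) mod 67 = 57
  7^6 mod 67 = (57 * 7) mod 67 = 64
Result: A = 64.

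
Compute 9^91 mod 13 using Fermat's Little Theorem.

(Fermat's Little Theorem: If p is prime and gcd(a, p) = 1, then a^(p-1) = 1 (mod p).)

Step 1: Since 13 is prime, by Fermat's Little Theorem: 9^12 = 1 (mod 13).
Step 2: Reduce exponent: 91 mod 12 = 7.
Step 3: So 9^91 = 9^7 (mod 13).
Step 4: 9^7 mod 13 = 9.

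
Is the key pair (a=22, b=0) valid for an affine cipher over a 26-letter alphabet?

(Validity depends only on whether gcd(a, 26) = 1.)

Step 1: Compute gcd(22, 26).
Step 2: gcd(22, 26) = 2.
Since gcd = 2 != 1, 22 shares a common factor with 26, so it cannot be used.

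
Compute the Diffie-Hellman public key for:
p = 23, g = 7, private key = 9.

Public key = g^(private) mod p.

Step 1: A = g^a mod p = 7^9 mod 23.
  7^1 mod 23 = 7
  7^2 mod 23 = (7 * 7) mod 23 = 3
  7^3 mod 23 = (3 * 7) mod 23 = 21
  7^4 mod 23 = (21 * 7) mod 23 = 9
  7^5 mod 23 = (9 * 7) mod 23 = 17
  7^6 mod 23 = (17 * 7) mod 23 = 4
  7^7 mod 23 = (4 * 7) mod 23 = 5
  7^8 mod 23 = (5 * 7) mod 23 = 12
  7^9 mod 23 = (12 * 7) mod 23 = 15
Result: A = 15.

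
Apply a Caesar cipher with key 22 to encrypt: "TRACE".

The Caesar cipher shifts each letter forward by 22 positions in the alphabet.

Step 1: For each letter, shift forward by 22 positions (mod 26).
  T (position 19) -> position (19+22) mod 26 = 15 -> P
  R (position 17) -> position (17+22) mod 26 = 13 -> N
  A (position 0) -> position (0+22) mod 26 = 22 -> W
  C (position 2) -> position (2+22) mod 26 = 24 -> Y
  E (position 4) -> position (4+22) mod 26 = 0 -> A
Result: PNWYA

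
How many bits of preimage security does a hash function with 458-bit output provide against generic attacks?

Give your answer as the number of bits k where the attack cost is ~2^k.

Step 1: The hash has a 458-bit output.
Step 2: Preimage resistance means: given a digest h(x), it should be infeasible to find any input that hashes to it.
With a 458-bit output there are 2^458 possible digests, so a generic brute-force preimage search costs about 2^458 evaluations.
Step 3: Security level = 458 bits.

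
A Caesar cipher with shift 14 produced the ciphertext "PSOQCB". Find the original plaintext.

Step 1: Reverse the shift by subtracting 14 from each letter position.
  P (position 15) -> position (15-14) mod 26 = 1 -> B
  S (position 18) -> position (18-14) mod 26 = 4 -> E
  O (position 14) -> position (14-14) mod 26 = 0 -> A
  Q (position 16) -> position (16-14) mod 26 = 2 -> C
  C (position 2) -> position (2-14) mod 26 = 14 -> O
  B (position 1) -> position (1-14) mod 26 = 13 -> N
Decrypted message: BEACON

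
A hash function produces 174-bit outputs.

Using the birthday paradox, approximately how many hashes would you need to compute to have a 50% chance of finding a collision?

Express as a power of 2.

Step 1: The birthday paradox gives collision probability ~50% after sqrt(2^n) = 2^(n/2) hashes.
Step 2: For 174-bit output: 2^(174/2) = 2^87.
Step 3: Approximately 2^87 hash computations needed.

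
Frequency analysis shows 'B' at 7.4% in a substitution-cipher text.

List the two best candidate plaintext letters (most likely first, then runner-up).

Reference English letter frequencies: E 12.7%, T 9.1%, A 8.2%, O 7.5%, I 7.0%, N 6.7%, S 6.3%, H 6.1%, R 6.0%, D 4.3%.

Step 1: Observed frequency of 'B' is 7.4%.
Step 2: Compute distances to each reference frequency and sort:
  O (7.5%): difference = 0.1% <-- BEST
  I (7.0%): difference = 0.4% <-- RUNNER-UP
  N (6.7%): difference = 0.7%
  A (8.2%): difference = 0.8%
  S (6.3%): difference = 1.1%
Step 3: Most likely is 'O' (7.5%, diff 0.1%); second most likely is 'I' (7.0%, diff 0.4%).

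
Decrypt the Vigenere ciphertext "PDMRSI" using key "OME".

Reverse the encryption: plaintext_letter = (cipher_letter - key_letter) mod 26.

Step 1: Extend key: OMEOME
Step 2: Decrypt each letter (c - k) mod 26:
  P(15) - O(14) = (15-14) mod 26 = 1 = B
  D(3) - M(12) = (3-12) mod 26 = 17 = R
  M(12) - E(4) = (12-4) mod 26 = 8 = I
  R(17) - O(14) = (17-14) mod 26 = 3 = D
  S(18) - M(12) = (18-12) mod 26 = 6 = G
  I(8) - E(4) = (8-4) mod 26 = 4 = E
Plaintext: BRIDGE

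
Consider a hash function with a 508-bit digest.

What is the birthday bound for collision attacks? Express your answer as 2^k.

Step 1: The birthday paradox gives collision probability ~50% after sqrt(2^n) = 2^(n/2) hashes.
Step 2: For 508-bit output: 2^(508/2) = 2^254.
Step 3: Approximately 2^254 hash computations needed.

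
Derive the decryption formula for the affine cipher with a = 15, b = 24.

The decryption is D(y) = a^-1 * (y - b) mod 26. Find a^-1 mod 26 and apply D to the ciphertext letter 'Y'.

Step 1: Find a^-1, the modular inverse of 15 mod 26.
Step 2: We need 15 * a^-1 = 1 (mod 26).
Step 3: 15 * 7 = 105 = 4 * 26 + 1, so a^-1 = 7.
Step 4: D(y) = 7(y - 24) mod 26.
Step 5: Apply to 'Y' (y = 24): D(24) = 7 * (24 - 24) mod 26 = 7 * 0 mod 26 = 0 -> 'A'.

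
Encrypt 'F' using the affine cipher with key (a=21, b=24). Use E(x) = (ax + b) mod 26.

Step 1: Convert 'F' to number: x = 5.
Step 2: E(5) = (21 * 5 + 24) mod 26 = 129 mod 26 = 25.
Step 3: Convert 25 back to letter: Z.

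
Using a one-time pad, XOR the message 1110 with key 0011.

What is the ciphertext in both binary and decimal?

Step 1: Write out the XOR operation bit by bit:
  Message: 1110
  Key:     0011
  XOR:     1101
Step 2: Convert to decimal: 1101 = 13.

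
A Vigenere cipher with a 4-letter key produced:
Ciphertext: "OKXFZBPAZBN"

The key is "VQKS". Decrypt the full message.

Step 1: Key 'VQKS' has length 4. Extended key: VQKSVQKSVQK
Step 2: Decrypt each position:
  O(14) - V(21) = 19 = T
  K(10) - Q(16) = 20 = U
  X(23) - K(10) = 13 = N
  F(5) - S(18) = 13 = N
  Z(25) - V(21) = 4 = E
  B(1) - Q(16) = 11 = L
  P(15) - K(10) = 5 = F
  A(0) - S(18) = 8 = I
  Z(25) - V(21) = 4 = E
  B(1) - Q(16) = 11 = L
  N(13) - K(10) = 3 = D
Plaintext: TUNNELFIELD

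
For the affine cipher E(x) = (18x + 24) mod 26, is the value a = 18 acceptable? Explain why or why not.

Step 1: Compute gcd(18, 26).
Step 2: gcd(18, 26) = 2.
Since gcd = 2 != 1, 18 shares a common factor with 26, so it cannot be used.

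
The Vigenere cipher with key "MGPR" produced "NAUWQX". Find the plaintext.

Step 1: Extend key: MGPRMG
Step 2: Decrypt each letter (c - k) mod 26:
  N(13) - M(12) = (13-12) mod 26 = 1 = B
  A(0) - G(6) = (0-6) mod 26 = 20 = U
  U(20) - P(15) = (20-15) mod 26 = 5 = F
  W(22) - R(17) = (22-17) mod 26 = 5 = F
  Q(16) - M(12) = (16-12) mod 26 = 4 = E
  X(23) - G(6) = (23-6) mod 26 = 17 = R
Plaintext: BUFFER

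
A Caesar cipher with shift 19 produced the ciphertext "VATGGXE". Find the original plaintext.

Step 1: Reverse the shift by subtracting 19 from each letter position.
  V (position 21) -> position (21-19) mod 26 = 2 -> C
  A (position 0) -> position (0-19) mod 26 = 7 -> H
  T (position 19) -> position (19-19) mod 26 = 0 -> A
  G (position 6) -> position (6-19) mod 26 = 13 -> N
  G (position 6) -> position (6-19) mod 26 = 13 -> N
  X (position 23) -> position (23-19) mod 26 = 4 -> E
  E (position 4) -> position (4-19) mod 26 = 11 -> L
Decrypted message: CHANNEL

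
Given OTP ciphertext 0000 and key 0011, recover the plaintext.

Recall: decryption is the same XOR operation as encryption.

Step 1: XOR ciphertext with key:
  Ciphertext: 0000
  Key:        0011
  XOR:        0011
Step 2: Plaintext = 0011 = 3 in decimal.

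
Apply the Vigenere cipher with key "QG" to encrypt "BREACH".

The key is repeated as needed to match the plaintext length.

Step 1: Repeat key to match plaintext length:
  Plaintext: BREACH
  Key:       QGQGQG
Step 2: Encrypt each letter:
  B(1) + Q(16) = (1+16) mod 26 = 17 = R
  R(17) + G(6) = (17+6) mod 26 = 23 = X
  E(4) + Q(16) = (4+16) mod 26 = 20 = U
  A(0) + G(6) = (0+6) mod 26 = 6 = G
  C(2) + Q(16) = (2+16) mod 26 = 18 = S
  H(7) + G(6) = (7+6) mod 26 = 13 = N
Ciphertext: RXUGSN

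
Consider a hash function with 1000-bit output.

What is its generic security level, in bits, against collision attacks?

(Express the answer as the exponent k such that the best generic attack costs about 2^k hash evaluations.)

Step 1: The hash has a 1000-bit output.
Step 2: Collision resistance means it should be infeasible to find any x != y with h(x) = h(y).
By the birthday bound, a generic collision search succeeds after about sqrt(2^1000) = 2^(1000/2) = 2^500 evaluations.
Step 3: Security level = 500 bits.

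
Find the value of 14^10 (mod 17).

Step 1: Compute 14^10 mod 17 step by step, reducing modulo 17 at each step.
  14^1 mod 17 = 14
  14^2 mod 17 = (14 * 14) mod 17 = 9
  14^3 mod 17 = (9 * 14) mod 17 = 7
  14^4 mod 17 = (7 * 14) mod 17 = 13
  14^5 mod 17 = (13 * 14) mod 17 = 12
  14^6 mod 17 = (12 * 14) mod 17 = 15
  14^7 mod 17 = (15 * 14) mod 17 = 6
  14^8 mod 17 = (6 * 14) mod 17 = 16
  14^9 mod 17 = (16 * 14) mod 17 = 3
  14^10 mod 17 = (3 * 14) mod 17 = 8
Step 2: Result = 8.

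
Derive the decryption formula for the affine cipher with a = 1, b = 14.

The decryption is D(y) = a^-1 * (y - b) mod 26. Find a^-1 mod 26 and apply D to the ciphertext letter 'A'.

Step 1: Find a^-1, the modular inverse of 1 mod 26.
Step 2: We need 1 * a^-1 = 1 (mod 26).
Step 3: 1 * 1 = 1 = 0 * 26 + 1, so a^-1 = 1.
Step 4: D(y) = 1(y - 14) mod 26.
Step 5: Apply to 'A' (y = 0): D(0) = 1 * (0 - 14) mod 26 = 1 * -14 mod 26 = 12 -> 'M'.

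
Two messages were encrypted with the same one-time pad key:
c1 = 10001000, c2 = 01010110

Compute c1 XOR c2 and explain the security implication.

Step 1: c1 XOR c2 = (m1 XOR k) XOR (m2 XOR k).
Step 2: By XOR associativity/commutativity: = m1 XOR m2 XOR k XOR k = m1 XOR m2.
Step 3: 10001000 XOR 01010110 = 11011110 = 222.
Step 4: The key cancels out! An attacker learns m1 XOR m2 = 222, revealing the relationship between plaintexts.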